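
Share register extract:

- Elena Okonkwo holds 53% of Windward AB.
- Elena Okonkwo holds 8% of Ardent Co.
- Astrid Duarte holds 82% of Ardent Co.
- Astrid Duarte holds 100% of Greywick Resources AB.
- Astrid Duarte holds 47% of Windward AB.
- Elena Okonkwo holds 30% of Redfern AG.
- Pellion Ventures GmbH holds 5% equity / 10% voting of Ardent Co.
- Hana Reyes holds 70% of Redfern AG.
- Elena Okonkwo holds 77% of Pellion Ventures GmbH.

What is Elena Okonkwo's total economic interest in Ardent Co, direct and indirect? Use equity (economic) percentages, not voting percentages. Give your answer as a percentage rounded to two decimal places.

11.85%

Elena reaches Ardent along 2 paths.
Direct stake: 8% = 8%.
Via Pellion: 77% × 5% = 3.85%.
Total: 8% + 3.85% = 11.85%.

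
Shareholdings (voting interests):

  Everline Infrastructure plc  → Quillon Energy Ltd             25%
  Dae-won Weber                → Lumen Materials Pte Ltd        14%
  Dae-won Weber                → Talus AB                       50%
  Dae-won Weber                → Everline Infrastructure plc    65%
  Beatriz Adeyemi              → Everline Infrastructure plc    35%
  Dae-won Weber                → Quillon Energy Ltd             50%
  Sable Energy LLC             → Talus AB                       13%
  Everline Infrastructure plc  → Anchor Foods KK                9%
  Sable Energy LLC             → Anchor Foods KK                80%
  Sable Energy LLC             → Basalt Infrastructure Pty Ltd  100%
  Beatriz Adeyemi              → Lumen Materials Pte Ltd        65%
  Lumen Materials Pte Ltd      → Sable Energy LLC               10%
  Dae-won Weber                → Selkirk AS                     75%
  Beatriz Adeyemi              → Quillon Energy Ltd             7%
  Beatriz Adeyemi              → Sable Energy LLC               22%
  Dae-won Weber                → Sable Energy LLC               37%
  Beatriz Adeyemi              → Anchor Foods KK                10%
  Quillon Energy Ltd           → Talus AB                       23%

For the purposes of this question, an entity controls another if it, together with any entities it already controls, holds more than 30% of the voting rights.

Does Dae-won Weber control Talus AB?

Yes

Dae-won holds 37% of Sable, so Dae-won controls Sable.
Dae-won holds 65% of Everline, so Dae-won controls Everline.
Dae-won and Everline together hold 50% + 25% = 75% of Quillon, so Dae-won controls Quillon.
Quillon and Dae-won and Sable together hold 23% + 50% + 13% = 86% of Talus, so Dae-won controls Talus.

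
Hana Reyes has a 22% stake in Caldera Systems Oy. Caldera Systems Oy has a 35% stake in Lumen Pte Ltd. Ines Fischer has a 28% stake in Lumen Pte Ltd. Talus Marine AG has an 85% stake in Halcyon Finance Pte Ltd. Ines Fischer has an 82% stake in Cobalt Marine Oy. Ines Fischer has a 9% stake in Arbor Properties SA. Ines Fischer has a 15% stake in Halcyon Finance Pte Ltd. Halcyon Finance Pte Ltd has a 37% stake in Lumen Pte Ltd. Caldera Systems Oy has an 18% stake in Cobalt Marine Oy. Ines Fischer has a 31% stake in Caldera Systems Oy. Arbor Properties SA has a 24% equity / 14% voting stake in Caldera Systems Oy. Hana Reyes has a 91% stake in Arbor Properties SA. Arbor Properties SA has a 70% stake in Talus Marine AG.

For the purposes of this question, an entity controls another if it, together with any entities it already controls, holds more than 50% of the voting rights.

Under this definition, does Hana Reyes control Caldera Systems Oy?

Hana holds 91% of Arbor, so Hana controls Arbor.
Arbor holds 70% of Talus, so Hana controls Talus.
Talus holds 85% of Halcyon, so Hana controls Halcyon.
In Caldera, Hana's side holds only 14% + 22% = 36%, not > 50%.
So Hana does not control Caldera.

No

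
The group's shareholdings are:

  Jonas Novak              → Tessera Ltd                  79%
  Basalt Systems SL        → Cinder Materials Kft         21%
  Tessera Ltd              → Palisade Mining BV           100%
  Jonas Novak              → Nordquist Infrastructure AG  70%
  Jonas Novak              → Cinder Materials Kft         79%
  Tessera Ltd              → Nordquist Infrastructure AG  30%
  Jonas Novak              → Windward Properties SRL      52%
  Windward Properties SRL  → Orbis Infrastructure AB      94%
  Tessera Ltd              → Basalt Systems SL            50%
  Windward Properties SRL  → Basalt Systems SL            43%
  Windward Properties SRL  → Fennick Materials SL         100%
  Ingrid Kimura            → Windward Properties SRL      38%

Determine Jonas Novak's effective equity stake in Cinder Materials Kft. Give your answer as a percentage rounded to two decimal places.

Jonas reaches Cinder along 3 paths.
Direct stake: 79% = 79%.
Via Tessera → Basalt: 79% × 50% × 21% = 8.295%.
Via Windward → Basalt: 52% × 43% × 21% = 4.6956%.
Total: 79% + 8.295% + 4.6956% = 91.9906%.
Rounded: 91.99%.

91.99%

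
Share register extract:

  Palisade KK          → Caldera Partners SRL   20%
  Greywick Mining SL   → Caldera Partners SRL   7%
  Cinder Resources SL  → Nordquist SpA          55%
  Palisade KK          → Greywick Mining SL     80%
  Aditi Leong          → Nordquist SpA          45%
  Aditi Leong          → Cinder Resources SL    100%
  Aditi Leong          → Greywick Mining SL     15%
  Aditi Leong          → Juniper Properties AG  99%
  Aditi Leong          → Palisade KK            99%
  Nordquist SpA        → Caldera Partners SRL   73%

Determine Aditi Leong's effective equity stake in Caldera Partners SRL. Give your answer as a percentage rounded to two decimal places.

Aditi reaches Caldera along 5 paths.
Via Palisade → Greywick: 99% × 80% × 7% = 5.544%.
Via Greywick: 15% × 7% = 1.05%.
Via Palisade: 99% × 20% = 19.8%.
Via Nordquist: 45% × 73% = 32.85%.
Via Cinder → Nordquist: 100% × 55% × 73% = 40.15%.
Total: 5.544% + 1.05% + 19.8% + 32.85% + 40.15% = 99.394%.
Rounded: 99.39%.

99.39%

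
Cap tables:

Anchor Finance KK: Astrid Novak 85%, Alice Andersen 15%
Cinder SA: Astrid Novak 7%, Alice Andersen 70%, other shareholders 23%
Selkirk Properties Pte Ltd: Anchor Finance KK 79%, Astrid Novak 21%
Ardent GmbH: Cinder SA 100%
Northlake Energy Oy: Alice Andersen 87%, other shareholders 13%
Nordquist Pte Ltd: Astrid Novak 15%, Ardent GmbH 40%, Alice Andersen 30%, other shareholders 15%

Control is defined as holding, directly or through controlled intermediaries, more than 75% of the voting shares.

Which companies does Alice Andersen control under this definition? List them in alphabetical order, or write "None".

Northlake Energy Oy

Alice holds 87% of Northlake, so Alice controls Northlake.
No other company's threshold is met.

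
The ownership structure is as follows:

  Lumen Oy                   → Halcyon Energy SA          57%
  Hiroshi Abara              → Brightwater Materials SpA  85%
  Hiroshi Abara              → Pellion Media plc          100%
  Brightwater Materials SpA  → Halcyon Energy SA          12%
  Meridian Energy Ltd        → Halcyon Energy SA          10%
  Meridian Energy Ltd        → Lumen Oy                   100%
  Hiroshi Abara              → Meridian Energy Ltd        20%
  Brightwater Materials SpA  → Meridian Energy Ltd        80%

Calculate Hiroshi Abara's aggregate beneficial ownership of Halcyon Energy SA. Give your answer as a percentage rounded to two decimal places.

Hiroshi reaches Halcyon along 5 paths.
Via Brightwater: 85% × 12% = 10.2%.
Via Meridian → Lumen: 20% × 100% × 57% = 11.4%.
Via Brightwater → Meridian → Lumen: 85% × 80% × 100% × 57% = 38.76%.
Via Meridian: 20% × 10% = 2%.
Via Brightwater → Meridian: 85% × 80% × 10% = 6.8%.
Total: 10.2% + 11.4% + 38.76% + 2% + 6.8% = 69.16%.

69.16%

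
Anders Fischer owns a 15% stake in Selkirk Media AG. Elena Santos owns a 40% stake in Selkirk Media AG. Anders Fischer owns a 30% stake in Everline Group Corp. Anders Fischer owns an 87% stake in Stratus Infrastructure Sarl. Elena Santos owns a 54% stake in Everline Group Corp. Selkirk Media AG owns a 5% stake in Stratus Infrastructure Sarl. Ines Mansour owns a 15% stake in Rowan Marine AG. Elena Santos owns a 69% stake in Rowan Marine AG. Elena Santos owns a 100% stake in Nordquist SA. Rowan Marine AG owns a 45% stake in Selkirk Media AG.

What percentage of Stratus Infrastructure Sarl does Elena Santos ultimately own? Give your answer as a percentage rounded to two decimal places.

Elena reaches Stratus along 2 paths.
Via Rowan → Selkirk: 69% × 45% × 5% = 1.5525%.
Via Selkirk: 40% × 5% = 2%.
Total: 1.5525% + 2% = 3.5525%.
Rounded: 3.55%.

3.55%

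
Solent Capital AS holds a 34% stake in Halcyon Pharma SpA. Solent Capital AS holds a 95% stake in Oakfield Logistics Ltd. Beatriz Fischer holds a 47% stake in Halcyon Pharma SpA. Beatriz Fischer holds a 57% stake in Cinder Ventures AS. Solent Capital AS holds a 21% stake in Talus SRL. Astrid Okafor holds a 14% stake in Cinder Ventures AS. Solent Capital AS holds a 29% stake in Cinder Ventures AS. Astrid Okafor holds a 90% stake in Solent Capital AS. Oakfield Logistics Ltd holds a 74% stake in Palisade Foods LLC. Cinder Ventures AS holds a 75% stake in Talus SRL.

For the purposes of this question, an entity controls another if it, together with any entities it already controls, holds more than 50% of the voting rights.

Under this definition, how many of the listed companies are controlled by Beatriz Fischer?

2

Beatriz holds 57% of Cinder, so Beatriz controls Cinder.
Cinder holds 75% of Talus, so Beatriz controls Talus.
No other company's threshold is met.
Beatriz controls 2 companies.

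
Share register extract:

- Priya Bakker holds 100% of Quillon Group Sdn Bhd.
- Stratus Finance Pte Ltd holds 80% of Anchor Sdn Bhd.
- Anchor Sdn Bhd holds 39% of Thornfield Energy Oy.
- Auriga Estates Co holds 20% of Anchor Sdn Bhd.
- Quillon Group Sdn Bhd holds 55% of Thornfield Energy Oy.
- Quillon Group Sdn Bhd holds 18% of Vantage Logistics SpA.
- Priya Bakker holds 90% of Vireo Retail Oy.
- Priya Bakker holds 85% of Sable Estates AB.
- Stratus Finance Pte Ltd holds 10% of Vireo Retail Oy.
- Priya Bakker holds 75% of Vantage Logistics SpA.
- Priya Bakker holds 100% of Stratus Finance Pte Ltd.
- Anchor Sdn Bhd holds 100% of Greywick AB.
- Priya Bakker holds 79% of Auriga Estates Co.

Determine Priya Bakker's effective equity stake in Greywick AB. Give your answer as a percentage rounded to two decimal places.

Priya reaches Greywick along 2 paths.
Via Stratus → Anchor: 100% × 80% × 100% = 80%.
Via Auriga → Anchor: 79% × 20% × 100% = 15.8%.
Total: 80% + 15.8% = 95.8%.
Rounded: 95.80%.

95.80%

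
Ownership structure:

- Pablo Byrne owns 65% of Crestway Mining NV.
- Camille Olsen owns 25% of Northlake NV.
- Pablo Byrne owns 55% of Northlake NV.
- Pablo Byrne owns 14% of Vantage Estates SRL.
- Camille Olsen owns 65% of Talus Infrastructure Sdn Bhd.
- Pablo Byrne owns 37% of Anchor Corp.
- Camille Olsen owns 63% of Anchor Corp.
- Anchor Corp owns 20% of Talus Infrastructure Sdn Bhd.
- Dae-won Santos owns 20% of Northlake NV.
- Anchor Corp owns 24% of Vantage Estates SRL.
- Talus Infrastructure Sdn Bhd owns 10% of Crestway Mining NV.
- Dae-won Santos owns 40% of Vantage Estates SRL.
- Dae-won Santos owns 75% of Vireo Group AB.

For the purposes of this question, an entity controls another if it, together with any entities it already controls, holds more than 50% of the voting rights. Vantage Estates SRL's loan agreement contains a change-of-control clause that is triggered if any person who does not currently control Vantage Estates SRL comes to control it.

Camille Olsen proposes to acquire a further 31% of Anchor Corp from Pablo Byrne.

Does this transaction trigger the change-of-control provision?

The purchase adds only to Camille's holdings (Pablo's stake shrinks), so Camille is the only person who could newly come to control Vantage.
Camille holds 63% of Anchor, so Camille controls Anchor.
Anchor and Camille together hold 20% + 65% = 85% of Talus, so Camille controls Talus.
In Vantage, Camille's side holds only 24%, not > 50%.
So before the transaction, Camille does not control Vantage.
After the purchase, Camille's direct stake in Anchor rises to 63% + 31% = 94%, and Pablo's stake falls to 6%.
Camille holds 94% of Anchor, so Camille controls Anchor.
After the transaction, Camille's side holds 24% of Vantage, not > 50%, so Camille still does not control Vantage.
No new person acquires control, so the clause is not triggered.

No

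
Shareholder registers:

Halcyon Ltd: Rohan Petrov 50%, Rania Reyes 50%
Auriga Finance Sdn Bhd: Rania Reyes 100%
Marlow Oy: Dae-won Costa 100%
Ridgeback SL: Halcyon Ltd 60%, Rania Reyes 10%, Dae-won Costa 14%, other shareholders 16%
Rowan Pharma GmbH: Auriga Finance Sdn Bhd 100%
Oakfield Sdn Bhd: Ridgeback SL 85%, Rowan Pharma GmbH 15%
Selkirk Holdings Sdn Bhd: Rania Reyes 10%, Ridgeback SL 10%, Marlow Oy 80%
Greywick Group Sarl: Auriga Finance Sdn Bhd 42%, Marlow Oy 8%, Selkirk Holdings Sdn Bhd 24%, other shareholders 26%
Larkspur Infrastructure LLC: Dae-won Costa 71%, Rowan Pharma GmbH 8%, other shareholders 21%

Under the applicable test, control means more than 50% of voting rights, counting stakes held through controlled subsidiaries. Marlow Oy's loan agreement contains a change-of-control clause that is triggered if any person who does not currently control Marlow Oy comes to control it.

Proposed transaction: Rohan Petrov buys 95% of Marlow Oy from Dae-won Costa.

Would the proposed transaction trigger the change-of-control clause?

Yes

The purchase adds only to Rohan's holdings (Dae-won's stake shrinks), so Rohan is the only person who could newly come to control Marlow.
Rohan's largest direct stake is 50% in Halcyon, which does not meet the threshold, so Rohan controls no company.
Neither Rohan nor any entity Rohan controls holds any voting interest in Marlow.
So before the transaction, Rohan does not control Marlow.
After the purchase, Rohan holds 95% of Marlow directly, and Dae-won's stake falls to 5%.
Rohan holds 95% of Marlow, so Rohan controls Marlow.
Rohan did not control Marlow before and does after, so the clause is triggered.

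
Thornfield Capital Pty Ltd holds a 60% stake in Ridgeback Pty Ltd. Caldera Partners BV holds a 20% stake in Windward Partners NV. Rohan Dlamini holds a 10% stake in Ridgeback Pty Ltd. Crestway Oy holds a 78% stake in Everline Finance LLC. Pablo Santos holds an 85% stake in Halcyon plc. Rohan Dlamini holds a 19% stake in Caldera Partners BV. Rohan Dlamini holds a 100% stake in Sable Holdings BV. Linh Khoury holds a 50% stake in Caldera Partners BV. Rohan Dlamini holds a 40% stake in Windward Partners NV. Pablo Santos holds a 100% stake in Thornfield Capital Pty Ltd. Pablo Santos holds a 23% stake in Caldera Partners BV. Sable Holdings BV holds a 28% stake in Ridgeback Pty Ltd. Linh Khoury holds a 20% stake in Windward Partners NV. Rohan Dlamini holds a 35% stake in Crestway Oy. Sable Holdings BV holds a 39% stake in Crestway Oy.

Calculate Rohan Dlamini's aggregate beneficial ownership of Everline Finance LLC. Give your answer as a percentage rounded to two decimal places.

57.72%

Rohan reaches Everline along 2 paths.
Via Crestway: 35% × 78% = 27.3%.
Via Sable → Crestway: 100% × 39% × 78% = 30.42%.
Total: 27.3% + 30.42% = 57.72%.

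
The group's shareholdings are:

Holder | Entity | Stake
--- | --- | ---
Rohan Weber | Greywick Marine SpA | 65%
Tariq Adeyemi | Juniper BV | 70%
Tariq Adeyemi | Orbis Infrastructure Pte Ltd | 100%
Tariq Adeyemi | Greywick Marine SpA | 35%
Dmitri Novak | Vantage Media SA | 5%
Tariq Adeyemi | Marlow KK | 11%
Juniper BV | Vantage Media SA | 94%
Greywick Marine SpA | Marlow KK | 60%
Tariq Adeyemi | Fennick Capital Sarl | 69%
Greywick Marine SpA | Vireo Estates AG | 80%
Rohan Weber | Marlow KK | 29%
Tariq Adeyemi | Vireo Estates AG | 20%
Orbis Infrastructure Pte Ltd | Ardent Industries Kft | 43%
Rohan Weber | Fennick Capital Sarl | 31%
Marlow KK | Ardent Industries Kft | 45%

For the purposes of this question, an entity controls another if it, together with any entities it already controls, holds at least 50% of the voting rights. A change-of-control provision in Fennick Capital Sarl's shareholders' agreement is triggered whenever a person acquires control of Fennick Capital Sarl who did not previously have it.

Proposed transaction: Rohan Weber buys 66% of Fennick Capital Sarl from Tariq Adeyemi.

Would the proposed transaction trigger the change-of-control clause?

The purchase adds only to Rohan's holdings (Tariq's stake shrinks), so Rohan is the only person who could newly come to control Fennick.
Rohan holds 65% of Greywick, so Rohan controls Greywick.
Greywick holds 80% of Vireo, so Rohan controls Vireo.
Greywick and Rohan together hold 60% + 29% = 89% of Marlow, so Rohan controls Marlow.
In Fennick, Rohan's side holds only 31%, not ≥ 50%.
So before the transaction, Rohan does not control Fennick.
After the purchase, Rohan's direct stake in Fennick rises to 31% + 66% = 97%, and Tariq's stake falls to 3%.
Rohan holds 97% of Fennick, so Rohan controls Fennick.
Rohan did not control Fennick before and does after, so the clause is triggered.

Yes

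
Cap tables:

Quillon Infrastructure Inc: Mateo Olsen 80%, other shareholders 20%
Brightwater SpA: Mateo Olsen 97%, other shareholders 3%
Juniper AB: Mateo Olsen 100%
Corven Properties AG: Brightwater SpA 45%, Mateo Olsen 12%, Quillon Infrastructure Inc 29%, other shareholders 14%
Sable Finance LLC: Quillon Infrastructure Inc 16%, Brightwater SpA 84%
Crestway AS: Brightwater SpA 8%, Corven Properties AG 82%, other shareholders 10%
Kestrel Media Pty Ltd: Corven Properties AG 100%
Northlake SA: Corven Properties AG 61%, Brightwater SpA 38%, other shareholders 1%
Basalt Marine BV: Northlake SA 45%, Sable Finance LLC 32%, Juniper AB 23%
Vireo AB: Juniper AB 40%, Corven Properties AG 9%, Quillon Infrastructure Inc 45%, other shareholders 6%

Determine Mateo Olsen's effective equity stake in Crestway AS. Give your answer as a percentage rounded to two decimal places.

72.42%

Mateo reaches Crestway along 4 paths.
Via Brightwater: 97% × 8% = 7.76%.
Via Brightwater → Corven: 97% × 45% × 82% = 35.793%.
Via Corven: 12% × 82% = 9.84%.
Via Quillon → Corven: 80% × 29% × 82% = 19.024%.
Total: 7.76% + 35.793% + 9.84% + 19.024% = 72.417%.
Rounded: 72.42%.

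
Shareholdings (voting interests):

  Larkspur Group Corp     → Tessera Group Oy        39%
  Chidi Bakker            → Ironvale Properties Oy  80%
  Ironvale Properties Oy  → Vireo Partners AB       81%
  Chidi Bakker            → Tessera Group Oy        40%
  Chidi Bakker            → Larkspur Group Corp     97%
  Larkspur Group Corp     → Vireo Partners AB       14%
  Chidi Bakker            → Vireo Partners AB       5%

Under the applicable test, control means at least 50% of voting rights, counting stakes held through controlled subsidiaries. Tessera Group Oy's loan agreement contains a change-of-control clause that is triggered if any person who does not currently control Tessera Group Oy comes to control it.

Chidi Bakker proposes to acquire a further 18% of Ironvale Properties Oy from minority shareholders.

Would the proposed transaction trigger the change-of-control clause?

No

The purchase changes only Chidi's holdings, so Chidi is the only person who could newly come to control Tessera.
Chidi holds 97% of Larkspur, so Chidi controls Larkspur.
Chidi and Larkspur together hold 40% + 39% = 79% of Tessera, so Chidi controls Tessera.
So Chidi already controls Tessera before the transaction.
After the purchase, Chidi's direct stake in Ironvale rises to 80% + 18% = 98%.
Chidi controlled Tessera already, so this is not a new person acquiring control; every other person's position is unchanged or reduced.
No new person acquires control, so the clause is not triggered.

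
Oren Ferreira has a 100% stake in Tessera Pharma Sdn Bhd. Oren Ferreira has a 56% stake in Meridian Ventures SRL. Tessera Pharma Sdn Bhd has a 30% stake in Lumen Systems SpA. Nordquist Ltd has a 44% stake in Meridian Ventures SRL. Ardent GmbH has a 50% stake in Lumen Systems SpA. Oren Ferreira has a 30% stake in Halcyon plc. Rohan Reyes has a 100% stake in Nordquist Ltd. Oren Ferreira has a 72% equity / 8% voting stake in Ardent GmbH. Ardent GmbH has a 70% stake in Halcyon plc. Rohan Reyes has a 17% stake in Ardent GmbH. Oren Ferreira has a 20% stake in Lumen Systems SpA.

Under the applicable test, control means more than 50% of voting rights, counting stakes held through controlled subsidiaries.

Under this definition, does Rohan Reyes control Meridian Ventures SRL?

No

Rohan holds 100% of Nordquist, so Rohan controls Nordquist.
In Meridian, Rohan's side holds only 44%, not > 50%.
So Rohan does not control Meridian.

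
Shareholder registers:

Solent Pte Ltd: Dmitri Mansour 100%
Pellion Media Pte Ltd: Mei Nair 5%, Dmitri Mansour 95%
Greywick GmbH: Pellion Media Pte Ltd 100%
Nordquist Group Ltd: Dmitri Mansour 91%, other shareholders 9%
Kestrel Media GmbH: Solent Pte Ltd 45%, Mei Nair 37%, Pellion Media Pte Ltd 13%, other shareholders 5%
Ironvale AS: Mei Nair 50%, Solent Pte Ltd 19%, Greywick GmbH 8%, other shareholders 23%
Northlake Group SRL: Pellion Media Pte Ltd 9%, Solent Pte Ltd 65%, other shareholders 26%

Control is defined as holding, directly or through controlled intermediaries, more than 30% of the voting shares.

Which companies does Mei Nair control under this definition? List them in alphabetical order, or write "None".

Mei holds 37% of Kestrel, so Mei controls Kestrel.
Mei holds 50% of Ironvale, so Mei controls Ironvale.
No other company's threshold is met.

Ironvale AS, Kestrel Media GmbH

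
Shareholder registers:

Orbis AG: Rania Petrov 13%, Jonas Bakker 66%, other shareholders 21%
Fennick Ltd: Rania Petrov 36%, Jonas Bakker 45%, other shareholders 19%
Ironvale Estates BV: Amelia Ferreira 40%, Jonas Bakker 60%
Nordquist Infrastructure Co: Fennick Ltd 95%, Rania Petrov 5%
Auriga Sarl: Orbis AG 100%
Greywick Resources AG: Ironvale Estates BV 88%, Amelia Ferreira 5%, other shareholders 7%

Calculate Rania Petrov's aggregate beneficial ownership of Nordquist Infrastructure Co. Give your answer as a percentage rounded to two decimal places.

39.20%

Rania reaches Nordquist along 2 paths.
Via Fennick: 36% × 95% = 34.2%.
Direct stake: 5% = 5%.
Total: 34.2% + 5% = 39.2%.
Rounded: 39.20%.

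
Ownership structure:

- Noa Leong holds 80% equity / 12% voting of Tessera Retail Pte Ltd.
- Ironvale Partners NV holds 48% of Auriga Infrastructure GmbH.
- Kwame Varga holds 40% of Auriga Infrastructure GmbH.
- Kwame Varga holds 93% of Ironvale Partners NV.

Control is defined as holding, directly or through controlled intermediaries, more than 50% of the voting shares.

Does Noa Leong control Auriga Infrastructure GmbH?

Noa's largest direct stake is 12% in Tessera, which does not meet the threshold, so Noa controls no company.
Neither Noa nor any entity Noa controls holds any voting interest in Auriga.
So Noa does not control Auriga.

No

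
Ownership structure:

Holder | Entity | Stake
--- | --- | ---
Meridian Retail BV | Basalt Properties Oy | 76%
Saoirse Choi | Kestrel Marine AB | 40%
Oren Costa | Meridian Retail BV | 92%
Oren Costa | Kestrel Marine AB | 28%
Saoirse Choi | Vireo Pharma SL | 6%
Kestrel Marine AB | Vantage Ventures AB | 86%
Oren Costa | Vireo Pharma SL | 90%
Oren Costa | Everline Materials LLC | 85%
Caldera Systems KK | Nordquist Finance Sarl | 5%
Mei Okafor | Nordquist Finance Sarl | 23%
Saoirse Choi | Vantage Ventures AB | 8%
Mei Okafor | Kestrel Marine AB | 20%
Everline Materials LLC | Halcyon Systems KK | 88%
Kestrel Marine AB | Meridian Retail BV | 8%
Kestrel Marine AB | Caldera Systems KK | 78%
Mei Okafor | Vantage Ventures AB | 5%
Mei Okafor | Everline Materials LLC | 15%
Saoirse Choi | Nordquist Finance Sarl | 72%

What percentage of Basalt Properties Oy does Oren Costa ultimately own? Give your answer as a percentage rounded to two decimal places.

Oren reaches Basalt along 2 paths.
Via Kestrel → Meridian: 28% × 8% × 76% = 1.7024%.
Via Meridian: 92% × 76% = 69.92%.
Total: 1.7024% + 69.92% = 71.6224%.
Rounded: 71.62%.

71.62%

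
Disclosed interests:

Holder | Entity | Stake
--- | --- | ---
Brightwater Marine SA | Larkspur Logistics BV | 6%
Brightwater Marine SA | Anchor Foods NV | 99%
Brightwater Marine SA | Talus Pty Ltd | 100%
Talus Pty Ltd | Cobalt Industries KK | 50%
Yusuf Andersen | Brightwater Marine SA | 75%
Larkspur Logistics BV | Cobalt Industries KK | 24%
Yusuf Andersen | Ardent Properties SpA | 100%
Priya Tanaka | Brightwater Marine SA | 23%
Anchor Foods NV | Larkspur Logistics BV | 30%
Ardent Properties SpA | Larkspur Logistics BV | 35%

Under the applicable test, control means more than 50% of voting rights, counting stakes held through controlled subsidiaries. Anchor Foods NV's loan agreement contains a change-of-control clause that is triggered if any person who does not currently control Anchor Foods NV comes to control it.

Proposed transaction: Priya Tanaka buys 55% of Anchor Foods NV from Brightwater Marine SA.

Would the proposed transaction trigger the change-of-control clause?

The purchase adds only to Priya's holdings (Brightwater's stake shrinks), so Priya is the only person who could newly come to control Anchor.
Priya's largest direct stake is 23% in Brightwater, which does not meet the threshold, so Priya controls no company.
Neither Priya nor any entity Priya controls holds any voting interest in Anchor.
So before the transaction, Priya does not control Anchor.
After the purchase, Priya holds 55% of Anchor directly, and Brightwater's stake falls to 44%.
Priya holds 55% of Anchor, so Priya controls Anchor.
Priya did not control Anchor before and does after, so the clause is triggered.

Yes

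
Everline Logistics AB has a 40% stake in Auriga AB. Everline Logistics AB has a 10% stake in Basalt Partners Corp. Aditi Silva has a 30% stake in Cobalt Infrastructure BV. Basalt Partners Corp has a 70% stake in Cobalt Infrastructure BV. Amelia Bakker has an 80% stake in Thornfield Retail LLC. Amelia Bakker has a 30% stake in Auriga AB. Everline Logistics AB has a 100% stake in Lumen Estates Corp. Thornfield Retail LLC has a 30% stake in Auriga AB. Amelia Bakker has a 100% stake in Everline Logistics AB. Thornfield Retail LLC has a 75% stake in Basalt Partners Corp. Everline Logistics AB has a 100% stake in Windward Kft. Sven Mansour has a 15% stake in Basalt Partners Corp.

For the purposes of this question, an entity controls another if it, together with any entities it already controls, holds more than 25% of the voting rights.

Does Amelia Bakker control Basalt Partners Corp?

Yes

Amelia holds 80% of Thornfield, so Amelia controls Thornfield.
Amelia holds 100% of Everline, so Amelia controls Everline.
Thornfield and Everline together hold 75% + 10% = 85% of Basalt, so Amelia controls Basalt.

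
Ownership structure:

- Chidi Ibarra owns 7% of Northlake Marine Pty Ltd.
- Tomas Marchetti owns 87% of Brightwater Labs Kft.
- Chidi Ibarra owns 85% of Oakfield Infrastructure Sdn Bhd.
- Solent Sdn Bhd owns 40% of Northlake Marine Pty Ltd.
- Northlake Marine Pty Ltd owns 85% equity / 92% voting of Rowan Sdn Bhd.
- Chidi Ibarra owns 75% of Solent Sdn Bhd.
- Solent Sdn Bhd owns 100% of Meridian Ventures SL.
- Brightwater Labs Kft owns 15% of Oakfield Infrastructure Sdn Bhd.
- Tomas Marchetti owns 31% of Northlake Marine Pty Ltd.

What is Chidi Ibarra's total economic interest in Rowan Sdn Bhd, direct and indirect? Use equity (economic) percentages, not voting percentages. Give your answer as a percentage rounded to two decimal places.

Chidi reaches Rowan along 2 paths.
Via Northlake: 7% × 85% = 5.95%.
Via Solent → Northlake: 75% × 40% × 85% = 25.5%.
Total: 5.95% + 25.5% = 31.45%.

31.45%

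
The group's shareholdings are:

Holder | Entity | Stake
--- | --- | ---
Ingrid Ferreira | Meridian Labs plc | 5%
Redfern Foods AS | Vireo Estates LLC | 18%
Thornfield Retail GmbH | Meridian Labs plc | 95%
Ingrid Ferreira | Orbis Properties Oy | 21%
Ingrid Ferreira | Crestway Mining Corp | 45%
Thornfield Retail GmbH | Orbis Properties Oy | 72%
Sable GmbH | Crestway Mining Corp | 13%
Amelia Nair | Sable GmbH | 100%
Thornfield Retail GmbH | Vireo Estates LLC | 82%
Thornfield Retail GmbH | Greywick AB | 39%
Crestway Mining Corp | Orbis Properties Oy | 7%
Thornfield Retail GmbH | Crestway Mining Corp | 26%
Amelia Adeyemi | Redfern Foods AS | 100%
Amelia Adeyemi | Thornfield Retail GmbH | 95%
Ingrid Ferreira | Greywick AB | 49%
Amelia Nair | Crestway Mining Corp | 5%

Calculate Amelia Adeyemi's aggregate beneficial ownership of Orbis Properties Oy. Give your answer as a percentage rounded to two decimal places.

70.13%

Amelia Adeyemi reaches Orbis along 2 paths.
Via Thornfield: 95% × 72% = 68.4%.
Via Thornfield → Crestway: 95% × 26% × 7% = 1.729%.
Total: 68.4% + 1.729% = 70.129%.
Rounded: 70.13%.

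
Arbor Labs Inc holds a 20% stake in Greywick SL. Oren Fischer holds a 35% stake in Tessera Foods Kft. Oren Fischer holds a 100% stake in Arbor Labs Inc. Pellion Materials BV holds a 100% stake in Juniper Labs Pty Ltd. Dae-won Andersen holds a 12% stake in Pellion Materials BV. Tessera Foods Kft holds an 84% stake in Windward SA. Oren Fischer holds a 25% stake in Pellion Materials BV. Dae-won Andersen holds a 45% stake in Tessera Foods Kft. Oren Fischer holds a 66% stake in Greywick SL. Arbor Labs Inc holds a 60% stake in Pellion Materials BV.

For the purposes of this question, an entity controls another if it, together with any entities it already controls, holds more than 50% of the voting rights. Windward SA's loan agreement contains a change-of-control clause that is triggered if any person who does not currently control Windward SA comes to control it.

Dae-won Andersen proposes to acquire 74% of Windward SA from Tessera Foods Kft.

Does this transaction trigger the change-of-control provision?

The purchase adds only to Dae-won's holdings (Tessera's stake shrinks), so Dae-won is the only person who could newly come to control Windward.
Dae-won's largest direct stake is 45% in Tessera, which does not meet the threshold, so Dae-won controls no company.
Neither Dae-won nor any entity Dae-won controls holds any voting interest in Windward.
So before the transaction, Dae-won does not control Windward.
After the purchase, Dae-won holds 74% of Windward directly, and Tessera's stake falls to 10%.
Dae-won holds 74% of Windward, so Dae-won controls Windward.
Dae-won did not control Windward before and does after, so the clause is triggered.

Yes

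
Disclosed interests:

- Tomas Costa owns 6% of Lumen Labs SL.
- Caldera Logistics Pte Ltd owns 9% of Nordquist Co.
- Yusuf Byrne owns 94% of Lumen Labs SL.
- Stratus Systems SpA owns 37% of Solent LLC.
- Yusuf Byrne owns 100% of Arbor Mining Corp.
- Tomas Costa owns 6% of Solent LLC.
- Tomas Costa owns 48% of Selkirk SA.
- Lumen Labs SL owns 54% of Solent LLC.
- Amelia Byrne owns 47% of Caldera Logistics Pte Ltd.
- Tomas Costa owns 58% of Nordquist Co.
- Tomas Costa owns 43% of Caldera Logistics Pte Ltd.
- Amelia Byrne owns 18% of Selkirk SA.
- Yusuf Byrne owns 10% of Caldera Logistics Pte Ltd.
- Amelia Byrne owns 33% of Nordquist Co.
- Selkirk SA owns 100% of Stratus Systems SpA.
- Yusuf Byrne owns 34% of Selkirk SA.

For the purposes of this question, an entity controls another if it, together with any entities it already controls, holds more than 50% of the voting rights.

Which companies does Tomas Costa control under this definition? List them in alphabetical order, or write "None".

Nordquist Co

Tomas holds 58% of Nordquist, so Tomas controls Nordquist.
No other company's threshold is met.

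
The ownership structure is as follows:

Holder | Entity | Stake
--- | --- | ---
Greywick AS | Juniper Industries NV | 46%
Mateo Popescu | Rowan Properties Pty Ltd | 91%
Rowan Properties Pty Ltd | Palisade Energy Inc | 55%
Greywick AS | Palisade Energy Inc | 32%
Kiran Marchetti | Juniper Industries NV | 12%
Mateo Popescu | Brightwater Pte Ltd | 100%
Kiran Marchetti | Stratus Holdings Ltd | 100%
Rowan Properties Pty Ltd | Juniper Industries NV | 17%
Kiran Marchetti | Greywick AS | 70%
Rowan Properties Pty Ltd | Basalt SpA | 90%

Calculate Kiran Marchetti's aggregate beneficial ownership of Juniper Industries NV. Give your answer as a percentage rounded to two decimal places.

44.20%

Kiran reaches Juniper along 2 paths.
Via Greywick: 70% × 46% = 32.2%.
Direct stake: 12% = 12%.
Total: 32.2% + 12% = 44.2%.
Rounded: 44.20%.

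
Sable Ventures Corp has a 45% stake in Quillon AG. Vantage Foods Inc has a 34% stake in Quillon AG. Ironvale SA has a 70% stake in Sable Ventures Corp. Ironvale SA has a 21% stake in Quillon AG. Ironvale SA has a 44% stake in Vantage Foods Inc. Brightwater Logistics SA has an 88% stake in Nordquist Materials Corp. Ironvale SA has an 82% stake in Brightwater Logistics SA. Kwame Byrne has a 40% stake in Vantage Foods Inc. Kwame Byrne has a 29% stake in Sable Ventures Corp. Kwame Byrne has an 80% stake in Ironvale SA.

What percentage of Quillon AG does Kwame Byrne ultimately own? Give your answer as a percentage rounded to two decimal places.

80.62%

Kwame reaches Quillon along 5 paths.
Via Ironvale: 80% × 21% = 16.8%.
Via Vantage: 40% × 34% = 13.6%.
Via Ironvale → Vantage: 80% × 44% × 34% = 11.968%.
Via Ironvale → Sable: 80% × 70% × 45% = 25.2%.
Via Sable: 29% × 45% = 13.05%.
Total: 16.8% + 13.6% + 11.968% + 25.2% + 13.05% = 80.618%.
Rounded: 80.62%.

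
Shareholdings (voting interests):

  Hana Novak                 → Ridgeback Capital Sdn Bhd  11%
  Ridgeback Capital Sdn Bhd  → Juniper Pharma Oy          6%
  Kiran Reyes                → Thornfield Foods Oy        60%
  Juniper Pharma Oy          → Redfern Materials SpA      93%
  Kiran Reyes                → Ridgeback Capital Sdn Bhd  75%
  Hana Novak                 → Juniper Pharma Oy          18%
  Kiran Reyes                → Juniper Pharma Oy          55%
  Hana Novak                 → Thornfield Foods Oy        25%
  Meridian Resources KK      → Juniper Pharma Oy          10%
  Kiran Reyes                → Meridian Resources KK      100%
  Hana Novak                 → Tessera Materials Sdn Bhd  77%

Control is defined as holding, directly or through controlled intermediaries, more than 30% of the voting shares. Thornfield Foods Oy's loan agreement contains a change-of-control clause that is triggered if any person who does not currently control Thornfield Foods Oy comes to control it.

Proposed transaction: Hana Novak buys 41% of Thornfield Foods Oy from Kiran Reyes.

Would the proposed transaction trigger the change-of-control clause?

The purchase adds only to Hana's holdings (Kiran's stake shrinks), so Hana is the only person who could newly come to control Thornfield.
Hana holds 77% of Tessera, so Hana controls Tessera.
In Thornfield, Hana's side holds only 25%, not > 30%.
So before the transaction, Hana does not control Thornfield.
After the purchase, Hana's direct stake in Thornfield rises to 25% + 41% = 66%, and Kiran's stake falls to 19%.
Hana holds 66% of Thornfield, so Hana controls Thornfield.
Hana did not control Thornfield before and does after, so the clause is triggered.

Yes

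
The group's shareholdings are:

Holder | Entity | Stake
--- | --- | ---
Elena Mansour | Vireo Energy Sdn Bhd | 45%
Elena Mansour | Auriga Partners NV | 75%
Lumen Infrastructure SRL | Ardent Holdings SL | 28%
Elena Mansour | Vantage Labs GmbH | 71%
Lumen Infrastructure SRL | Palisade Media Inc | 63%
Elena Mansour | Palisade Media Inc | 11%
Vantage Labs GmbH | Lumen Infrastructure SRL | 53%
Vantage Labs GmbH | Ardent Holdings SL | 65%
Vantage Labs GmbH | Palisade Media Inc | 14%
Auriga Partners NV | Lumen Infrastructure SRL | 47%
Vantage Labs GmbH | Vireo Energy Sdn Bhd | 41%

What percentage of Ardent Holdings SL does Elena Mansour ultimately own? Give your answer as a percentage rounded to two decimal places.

Elena reaches Ardent along 3 paths.
Via Vantage: 71% × 65% = 46.15%.
Via Vantage → Lumen: 71% × 53% × 28% = 10.5364%.
Via Auriga → Lumen: 75% × 47% × 28% = 9.87%.
Total: 46.15% + 10.5364% + 9.87% = 66.5564%.
Rounded: 66.56%.

66.56%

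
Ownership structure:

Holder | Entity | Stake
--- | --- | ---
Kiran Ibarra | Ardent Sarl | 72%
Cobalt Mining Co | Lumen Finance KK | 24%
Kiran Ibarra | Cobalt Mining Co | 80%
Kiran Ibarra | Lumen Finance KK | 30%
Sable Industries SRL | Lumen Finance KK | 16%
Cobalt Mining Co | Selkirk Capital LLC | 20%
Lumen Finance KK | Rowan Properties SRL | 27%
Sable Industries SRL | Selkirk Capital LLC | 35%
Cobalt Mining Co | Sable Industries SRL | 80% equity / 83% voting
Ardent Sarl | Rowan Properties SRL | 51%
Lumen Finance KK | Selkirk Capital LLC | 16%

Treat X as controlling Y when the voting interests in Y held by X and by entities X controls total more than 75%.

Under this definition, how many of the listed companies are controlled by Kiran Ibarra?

2

Kiran holds 80% of Cobalt, so Kiran controls Cobalt.
Cobalt holds 83% of Sable, so Kiran controls Sable.
No other company's threshold is met.
Kiran controls 2 companies.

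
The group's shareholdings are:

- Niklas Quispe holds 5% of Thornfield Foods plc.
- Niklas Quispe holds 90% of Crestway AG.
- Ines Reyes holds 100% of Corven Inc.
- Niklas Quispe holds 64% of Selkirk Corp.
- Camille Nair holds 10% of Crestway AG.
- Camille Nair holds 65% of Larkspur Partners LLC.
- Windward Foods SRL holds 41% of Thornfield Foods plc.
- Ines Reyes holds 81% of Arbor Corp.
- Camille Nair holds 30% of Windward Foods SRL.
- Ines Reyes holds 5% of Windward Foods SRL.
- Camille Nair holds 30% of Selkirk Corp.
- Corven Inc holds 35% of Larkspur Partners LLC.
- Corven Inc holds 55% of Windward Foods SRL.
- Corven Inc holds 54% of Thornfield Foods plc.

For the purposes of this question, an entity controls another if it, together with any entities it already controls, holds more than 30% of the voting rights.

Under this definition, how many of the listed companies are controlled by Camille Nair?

1

Camille holds 65% of Larkspur, so Camille controls Larkspur.
No other company's threshold is met.
Camille controls 1 company.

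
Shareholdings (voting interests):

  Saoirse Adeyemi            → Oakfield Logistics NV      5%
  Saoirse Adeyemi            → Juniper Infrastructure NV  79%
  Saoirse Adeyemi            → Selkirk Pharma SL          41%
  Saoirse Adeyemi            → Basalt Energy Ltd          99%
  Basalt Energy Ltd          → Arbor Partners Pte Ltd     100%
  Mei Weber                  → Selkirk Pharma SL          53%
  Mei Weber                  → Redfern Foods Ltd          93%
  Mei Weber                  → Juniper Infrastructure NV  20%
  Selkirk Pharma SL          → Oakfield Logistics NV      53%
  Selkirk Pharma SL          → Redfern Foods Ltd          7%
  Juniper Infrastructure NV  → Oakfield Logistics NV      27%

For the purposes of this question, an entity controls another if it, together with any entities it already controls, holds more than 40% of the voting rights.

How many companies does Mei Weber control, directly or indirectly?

Mei holds 53% of Selkirk, so Mei controls Selkirk.
Selkirk holds 53% of Oakfield, so Mei controls Oakfield.
Mei and Selkirk together hold 93% + 7% = 100% of Redfern, so Mei controls Redfern.
No other company's threshold is met.
Mei controls 3 companies.

3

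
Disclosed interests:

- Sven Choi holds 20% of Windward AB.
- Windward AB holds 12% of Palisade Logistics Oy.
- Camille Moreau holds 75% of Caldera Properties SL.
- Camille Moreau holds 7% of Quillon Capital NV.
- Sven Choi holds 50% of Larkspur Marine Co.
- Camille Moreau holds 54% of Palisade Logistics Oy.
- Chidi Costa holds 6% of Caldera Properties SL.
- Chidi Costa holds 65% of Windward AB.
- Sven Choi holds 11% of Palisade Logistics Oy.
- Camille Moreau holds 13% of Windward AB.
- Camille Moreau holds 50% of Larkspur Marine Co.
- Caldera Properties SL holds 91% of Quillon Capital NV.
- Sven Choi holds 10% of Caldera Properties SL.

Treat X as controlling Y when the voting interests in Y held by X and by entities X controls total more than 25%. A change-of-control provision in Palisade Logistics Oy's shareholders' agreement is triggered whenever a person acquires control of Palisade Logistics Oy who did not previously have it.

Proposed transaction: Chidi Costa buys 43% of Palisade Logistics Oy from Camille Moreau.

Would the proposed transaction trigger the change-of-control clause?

Yes

The purchase adds only to Chidi's holdings (Camille's stake shrinks), so Chidi is the only person who could newly come to control Palisade.
Chidi holds 65% of Windward, so Chidi controls Windward.
In Palisade, Chidi's side holds only 12%, not > 25%.
So before the transaction, Chidi does not control Palisade.
After the purchase, Chidi holds 43% of Palisade directly, and Camille's stake falls to 11%.
Windward and Chidi together hold 12% + 43% = 55% of Palisade, so Chidi controls Palisade.
Chidi did not control Palisade before and does after, so the clause is triggered.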